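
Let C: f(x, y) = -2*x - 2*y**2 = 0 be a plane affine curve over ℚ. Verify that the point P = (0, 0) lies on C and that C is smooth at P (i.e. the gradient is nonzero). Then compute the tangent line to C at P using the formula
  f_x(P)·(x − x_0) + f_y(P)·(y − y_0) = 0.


Tangent line at P: -2*x = 0.

Step 1: f(0, 0) = 0, so P lies on C.
Step 2: partial derivatives
  f_x(x, y) = -2, f_y(x, y) = -4*y.
  f_x(P) = -2, f_y(P) = 0 (gradient nonzero, so P is smooth).
Step 3: tangent line at P: -2·(x − 0) + 0·(y − 0) = 0.
Expanding: -2*x = 0.


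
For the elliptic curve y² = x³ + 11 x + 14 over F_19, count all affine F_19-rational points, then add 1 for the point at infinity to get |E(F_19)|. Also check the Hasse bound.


Affine points = {(1, 8), (1, 11), (2, 5), (2, 14), (3, 6), (3, 13), (5, 2), (5, 17), (6, 7), (6, 12), (7, 4), (7, 15), (8, 5), (8, 14), (9, 5), (9, 14), (13, 6), (13, 13), (14, 9), (14, 10), (15, 1), (15, 18), (16, 7), (16, 12)}; affine count = 24; |E(F_19)| = 25.

Discriminant check: Δ ∝ 4a³ + 27b² = 4·11³ + 27·14² = 4·1331 + 27·196 ≡ 14 (mod 19). Nonzero ⇒ E is nonsingular.
For each x ∈ F_19, compute rhs = x³ + 11·x + 14 mod 19, then count y ∈ F_19 with y² ≡ rhs.
  x = 0: rhs = 14, matching y values: none (0 points).
  x = 1: rhs = 7, matching y values: 8, 11 (2 points).
  x = 2: rhs = 6, matching y values: 5, 14 (2 points).
  x = 3: rhs = 17, matching y values: 6, 13 (2 points).
  x = 4: rhs = 8, matching y values: none (0 points).
  x = 5: rhs = 4, matching y values: 2, 17 (2 points).
  x = 6: rhs = 11, matching y values: 7, 12 (2 points).
  x = 7: rhs = 16, matching y values: 4, 15 (2 points).
  x = 8: rhs = 6, matching y values: 5, 14 (2 points).
  x = 9: rhs = 6, matching y values: 5, 14 (2 points).
  x = 10: rhs = 3, matching y values: none (0 points).
  x = 11: rhs = 3, matching y values: none (0 points).
  x = 12: rhs = 12, matching y values: none (0 points).
  x = 13: rhs = 17, matching y values: 6, 13 (2 points).
  x = 14: rhs = 5, matching y values: 9, 10 (2 points).
  x = 15: rhs = 1, matching y values: 1, 18 (2 points).
  x = 16: rhs = 11, matching y values: 7, 12 (2 points).
  x = 17: rhs = 3, matching y values: none (0 points).
  x = 18: rhs = 2, matching y values: none (0 points).
Total affine count: 24.
Full point count |E(F_19)| = 24 + 1 = 25.
Hasse bound: |25 − (19+1)| = |5| = 5 ≤ 2√19 ≈ 8.7178 ✓.


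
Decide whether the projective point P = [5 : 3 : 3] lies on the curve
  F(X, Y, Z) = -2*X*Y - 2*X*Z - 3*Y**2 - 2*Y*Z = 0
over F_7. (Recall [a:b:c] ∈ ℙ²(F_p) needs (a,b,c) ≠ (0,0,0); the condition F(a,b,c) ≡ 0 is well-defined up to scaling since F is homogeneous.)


F(5,3,3) ≡ 0 (mod 7); P is on the curve.

Evaluate F(5, 3, 3) term-by-term (mod 7).
  -2*X*Y ↦ -2·5·3·1 = -30
  -2*X*Z ↦ -2·5·1·3 = -30
  -3*Y**2 ↦ -3·1·9·1 = -27
  -2*Y*Z ↦ -2·1·3·3 = -18
Sum: F(5, 3, 3) = (-30) + (-30) + (-27) + (-18) = -105.
Reducing mod 7: -105 ≡ 0 (mod 7).
Since F(a, b, c) ≡ 0 (mod 7), P lies on the curve.


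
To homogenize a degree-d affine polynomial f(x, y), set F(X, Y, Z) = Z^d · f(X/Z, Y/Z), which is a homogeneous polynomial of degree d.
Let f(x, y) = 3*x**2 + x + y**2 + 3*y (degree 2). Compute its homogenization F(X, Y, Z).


F(X, Y, Z) = 3*X**2 + X*Z + Y**2 + 3*Y*Z

deg(f) = 2.
Substitute x = X/Z, y = Y/Z into f, then multiply by Z^2.
  monomial 3·x^2·y^0 ↦ 3·X^2·Y^0·Z^0.
  monomial 1·x^1·y^0 ↦ 1·X^1·Y^0·Z^1.
  monomial 1·x^0·y^2 ↦ 1·X^0·Y^2·Z^0.
  monomial 3·x^0·y^1 ↦ 3·X^0·Y^1·Z^1.
Collecting: F(X, Y, Z) = 3*X**2 + X*Z + Y**2 + 3*Y*Z.


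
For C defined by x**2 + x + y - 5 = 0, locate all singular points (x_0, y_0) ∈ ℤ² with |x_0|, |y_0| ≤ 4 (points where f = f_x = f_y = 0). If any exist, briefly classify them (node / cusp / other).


No singular points in the scanned grid; C is smooth there.

Compute partial derivatives:
  f_x = 2*x + 1.
  f_y = 1.
f_y = 1 is a nonzero constant, so f_y never vanishes: no point (x, y) can satisfy f = f_x = f_y = 0. In particular no (x, y) ∈ {−4, ..., 4}² is singular; the curve is smooth.


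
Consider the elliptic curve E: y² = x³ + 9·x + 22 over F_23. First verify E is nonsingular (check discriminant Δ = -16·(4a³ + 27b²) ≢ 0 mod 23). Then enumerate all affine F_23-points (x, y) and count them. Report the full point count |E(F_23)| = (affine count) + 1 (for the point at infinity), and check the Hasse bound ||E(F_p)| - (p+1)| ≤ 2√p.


Affine points = {(1, 3), (1, 20), (2, 5), (2, 18), (5, 10), (5, 13), (6, 4), (6, 19), (8, 10), (8, 13), (9, 2), (9, 21), (10, 10), (10, 13), (11, 7), (11, 16), (12, 8), (12, 15), (13, 6), (13, 17), (15, 6), (15, 17), (18, 6), (18, 17), (22, 9), (22, 14)}; affine count = 26; |E(F_23)| = 27.

Discriminant check: Δ ∝ 4a³ + 27b² = 4·9³ + 27·22² = 4·729 + 27·484 ≡ 22 (mod 23). Nonzero ⇒ E is nonsingular.
For each x ∈ F_23, compute rhs = x³ + 9·x + 22 mod 23, then count y ∈ F_23 with y² ≡ rhs.
  x = 0: rhs = 22, matching y values: none (0 points).
  x = 1: rhs = 9, matching y values: 3, 20 (2 points).
  x = 2: rhs = 2, matching y values: 5, 18 (2 points).
  x = 3: rhs = 7, matching y values: none (0 points).
  x = 4: rhs = 7, matching y values: none (0 points).
  x = 5: rhs = 8, matching y values: 10, 13 (2 points).
  x = 6: rhs = 16, matching y values: 4, 19 (2 points).
  x = 7: rhs = 14, matching y values: none (0 points).
  x = 8: rhs = 8, matching y values: 10, 13 (2 points).
  x = 9: rhs = 4, matching y values: 2, 21 (2 points).
  x = 10: rhs = 8, matching y values: 10, 13 (2 points).
  x = 11: rhs = 3, matching y values: 7, 16 (2 points).
  x = 12: rhs = 18, matching y values: 8, 15 (2 points).
  x = 13: rhs = 13, matching y values: 6, 17 (2 points).
  x = 14: rhs = 17, matching y values: none (0 points).
  x = 15: rhs = 13, matching y values: 6, 17 (2 points).
  x = 16: rhs = 7, matching y values: none (0 points).
  x = 17: rhs = 5, matching y values: none (0 points).
  x = 18: rhs = 13, matching y values: 6, 17 (2 points).
  x = 19: rhs = 14, matching y values: none (0 points).
  x = 20: rhs = 14, matching y values: none (0 points).
  x = 21: rhs = 19, matching y values: none (0 points).
  x = 22: rhs = 12, matching y values: 9, 14 (2 points).
Total affine count: 26.
Full point count |E(F_23)| = 26 + 1 = 27.
Hasse bound: |27 − (23+1)| = |3| = 3 ≤ 2√23 ≈ 9.5917 ✓.


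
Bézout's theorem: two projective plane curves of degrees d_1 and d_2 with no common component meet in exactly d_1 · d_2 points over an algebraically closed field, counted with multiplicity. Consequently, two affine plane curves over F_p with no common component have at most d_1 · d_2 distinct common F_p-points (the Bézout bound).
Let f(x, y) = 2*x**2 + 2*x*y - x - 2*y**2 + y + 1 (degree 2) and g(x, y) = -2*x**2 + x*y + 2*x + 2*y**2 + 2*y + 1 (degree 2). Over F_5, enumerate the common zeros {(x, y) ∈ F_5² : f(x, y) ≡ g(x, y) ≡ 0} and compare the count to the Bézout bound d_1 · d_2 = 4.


Common zeros: {(0, 1), (1, 2), (2, 4)}; count = 3; Bézout bound = 4.

deg(f) = 2, deg(g) = 2, so Bézout bound = 4.
Scan x ∈ F_5. For each x, list the y ∈ F_5 with f(x, y) ≡ 0 and those with g(x, y) ≡ 0 (mod 5); the common zeros in that column are the intersection.
  x = 0: f ≡ 0 at y ∈ {1, 2}; g ≡ 0 at y ∈ {1, 3}; common: {1}.
  x = 1: f ≡ 0 at y ∈ {2}; g ≡ 0 at y ∈ {2, 4}; common: {2}.
  x = 2: f ≡ 0 at y ∈ {1, 4}; g ≡ 0 at y ∈ {4}; common: {4}.
  x = 3: f ≡ 0 at y ∈ ∅; g ≡ 0 at y ∈ ∅; common: ∅.
  x = 4: f ≡ 0 at y ∈ ∅; g ≡ 0 at y ∈ {1}; common: ∅.
Collecting: common zeros = {(0, 1), (1, 2), (2, 4)}, so the count is 3.
Comparison with the Bézout bound: 3 ≤ 4 = deg(f)·deg(g), as expected for curves with no common component (the affine F_5-count falls short of the bound because intersections may lie at infinity, over extension fields, or carry multiplicity).


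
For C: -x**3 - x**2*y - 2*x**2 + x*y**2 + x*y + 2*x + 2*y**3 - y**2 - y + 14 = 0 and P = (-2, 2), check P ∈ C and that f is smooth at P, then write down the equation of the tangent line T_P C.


Tangent line at P: 12*x + 5*y + 14 = 0.

Step 1: f(-2, 2) = 0, so P lies on C.
Step 2: partial derivatives
  f_x(x, y) = -3*x**2 - 2*x*y - 4*x + y**2 + y + 2, f_y(x, y) = -x**2 + 2*x*y + x + 6*y**2 - 2*y - 1.
  f_x(P) = 12, f_y(P) = 5 (gradient nonzero, so P is smooth).
Step 3: tangent line at P: 12·(x − -2) + 5·(y − 2) = 0.
Expanding: 12*x + 5*y + 14 = 0.


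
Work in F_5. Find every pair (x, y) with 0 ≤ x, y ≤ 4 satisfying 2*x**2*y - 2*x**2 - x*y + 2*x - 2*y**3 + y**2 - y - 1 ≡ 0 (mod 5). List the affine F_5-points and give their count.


Affine F_5-points: {(0, 2), (2, 0), (2, 3), (3, 1), (4, 0)}; count = 5.

For each of the 25 pairs (x, y) ∈ F_5², evaluate f(x, y) mod 5. Record the zeros.
  x = 0: [0↦4, 1↦2, 2↦0, 3↦1, 4↦3]  zeros at y ∈ {2}
  x = 1: [0↦4, 1↦3, 2↦2, 3↦4, 4↦2]  zeros at y ∈ ∅
  x = 2: [0↦0, 1↦4, 2↦3, 3↦0, 4↦3]  zeros at y ∈ {0, 3}
  x = 3: [0↦2, 1↦0, 2↦3, 3↦4, 4↦1]  zeros at y ∈ {1}
  x = 4: [0↦0, 1↦1, 2↦2, 3↦1, 4↦1]  zeros at y ∈ {0}
Collecting zeros: affine points = {(0, 2), (2, 0), (2, 3), (3, 1), (4, 0)}.
Total count |C(F_5)_aff| = 5.


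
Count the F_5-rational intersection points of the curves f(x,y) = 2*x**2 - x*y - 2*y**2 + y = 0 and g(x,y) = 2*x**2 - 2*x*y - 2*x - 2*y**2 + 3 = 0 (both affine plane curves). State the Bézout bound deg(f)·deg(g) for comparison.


Common zeros: {(0, 3), (4, 3)}; count = 2; Bézout bound = 4.

deg(f) = 2, deg(g) = 2, so Bézout bound = 4.
Scan x ∈ F_5. For each x, list the y ∈ F_5 with f(x, y) ≡ 0 and those with g(x, y) ≡ 0 (mod 5); the common zeros in that column are the intersection.
  x = 0: f ≡ 0 at y ∈ {0, 3}; g ≡ 0 at y ∈ {2, 3}; common: {3}.
  x = 1: f ≡ 0 at y ∈ {1, 4}; g ≡ 0 at y ∈ ∅; common: ∅.
  x = 2: f ≡ 0 at y ∈ {1}; g ≡ 0 at y ∈ ∅; common: ∅.
  x = 3: f ≡ 0 at y ∈ ∅; g ≡ 0 at y ∈ {0, 2}; common: ∅.
  x = 4: f ≡ 0 at y ∈ {3}; g ≡ 0 at y ∈ {3}; common: {3}.
Collecting: common zeros = {(0, 3), (4, 3)}, so the count is 2.
Comparison with the Bézout bound: 2 ≤ 4 = deg(f)·deg(g), as expected for curves with no common component (the affine F_5-count falls short of the bound because intersections may lie at infinity, over extension fields, or carry multiplicity).


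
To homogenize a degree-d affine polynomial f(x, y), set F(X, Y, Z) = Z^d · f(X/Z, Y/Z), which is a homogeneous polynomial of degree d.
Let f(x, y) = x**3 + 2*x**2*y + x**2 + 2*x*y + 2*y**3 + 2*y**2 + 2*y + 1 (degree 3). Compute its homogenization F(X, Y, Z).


F(X, Y, Z) = X**3 + 2*X**2*Y + X**2*Z + 2*X*Y*Z + 2*Y**3 + 2*Y**2*Z + 2*Y*Z**2 + Z**3

deg(f) = 3.
Substitute x = X/Z, y = Y/Z into f, then multiply by Z^3.
  monomial 1·x^3·y^0 ↦ 1·X^3·Y^0·Z^0.
  monomial 2·x^2·y^1 ↦ 2·X^2·Y^1·Z^0.
  monomial 1·x^2·y^0 ↦ 1·X^2·Y^0·Z^1.
  monomial 2·x^1·y^1 ↦ 2·X^1·Y^1·Z^1.
  monomial 2·x^0·y^3 ↦ 2·X^0·Y^3·Z^0.
  monomial 2·x^0·y^2 ↦ 2·X^0·Y^2·Z^1.
  monomial 2·x^0·y^1 ↦ 2·X^0·Y^1·Z^2.
  monomial 1·x^0·y^0 ↦ 1·X^0·Y^0·Z^3.
Collecting: F(X, Y, Z) = X**3 + 2*X**2*Y + X**2*Z + 2*X*Y*Z + 2*Y**3 + 2*Y**2*Z + 2*Y*Z**2 + Z**3.


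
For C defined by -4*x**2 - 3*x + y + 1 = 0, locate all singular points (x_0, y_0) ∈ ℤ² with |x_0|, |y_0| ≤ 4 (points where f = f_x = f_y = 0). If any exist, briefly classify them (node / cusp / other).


No singular points in the scanned grid; C is smooth there.

Compute partial derivatives:
  f_x = -8*x - 3.
  f_y = 1.
f_y = 1 is a nonzero constant, so f_y never vanishes: no point (x, y) can satisfy f = f_x = f_y = 0. In particular no (x, y) ∈ {−4, ..., 4}² is singular; the curve is smooth.


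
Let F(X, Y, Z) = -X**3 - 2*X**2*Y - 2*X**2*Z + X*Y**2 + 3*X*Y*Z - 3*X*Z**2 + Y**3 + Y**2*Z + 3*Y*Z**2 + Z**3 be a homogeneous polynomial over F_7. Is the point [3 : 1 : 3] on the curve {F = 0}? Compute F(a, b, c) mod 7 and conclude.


F(3,1,3) ≡ 6 (mod 7); P is NOT on the curve.

Evaluate F(3, 1, 3) term-by-term (mod 7).
  -X**3 ↦ -1·27·1·1 = -27
  -2*X**2*Y ↦ -2·9·1·1 = -18
  -2*X**2*Z ↦ -2·9·1·3 = -54
  X*Y**2 ↦ 1·3·1·1 = 3
  3*X*Y*Z ↦ 3·3·1·3 = 27
  -3*X*Z**2 ↦ -3·3·1·9 = -81
  Y**3 ↦ 1·1·1·1 = 1
  Y**2*Z ↦ 1·1·1·3 = 3
  3*Y*Z**2 ↦ 3·1·1·9 = 27
  Z**3 ↦ 1·1·1·27 = 27
Sum: F(3, 1, 3) = (-27) + (-18) + (-54) + (3) + (27) + (-81) + (1) + (3) + (27) + (27) = -92.
Reducing mod 7: -92 ≡ 6 (mod 7).
Since F(a, b, c) ≡ 6 ≠ 0 (mod 7), P does NOT lie on the curve.


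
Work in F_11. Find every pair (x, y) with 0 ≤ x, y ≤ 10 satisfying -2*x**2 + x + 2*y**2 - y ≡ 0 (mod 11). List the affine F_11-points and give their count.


Affine F_11-points: {(0, 0), (0, 6), (1, 1), (1, 5), (2, 2), (2, 4), (3, 3), (4, 2), (4, 4), (5, 1), (5, 5), (6, 0), (6, 6), (7, 7), (7, 10), (8, 8), (8, 9), (9, 8), (9, 9), (10, 7), (10, 10)}; count = 21.

For each of the 121 pairs (x, y) ∈ F_11², evaluate f(x, y) mod 11. Record the zeros.
  x = 0: [0↦0, 1↦1, 2↦6, 3↦4, 4↦6, 5↦1, 6↦0, 7↦3, 8↦10, 9↦10, 10↦3]  zeros at y ∈ {0, 6}
  x = 1: [0↦10, 1↦0, 2↦5, 3↦3, 4↦5, 5↦0, 6↦10, 7↦2, 8↦9, 9↦9, 10↦2]  zeros at y ∈ {1, 5}
  x = 2: [0↦5, 1↦6, 2↦0, 3↦9, 4↦0, 5↦6, 6↦5, 7↦8, 8↦4, 9↦4, 10↦8]  zeros at y ∈ {2, 4}
  x = 3: [0↦7, 1↦8, 2↦2, 3↦0, 4↦2, 5↦8, 6↦7, 7↦10, 8↦6, 9↦6, 10↦10]  zeros at y ∈ {3}
  x = 4: [0↦5, 1↦6, 2↦0, 3↦9, 4↦0, 5↦6, 6↦5, 7↦8, 8↦4, 9↦4, 10↦8]  zeros at y ∈ {2, 4}
  x = 5: [0↦10, 1↦0, 2↦5, 3↦3, 4↦5, 5↦0, 6↦10, 7↦2, 8↦9, 9↦9, 10↦2]  zeros at y ∈ {1, 5}
  x = 6: [0↦0, 1↦1, 2↦6, 3↦4, 4↦6, 5↦1, 6↦0, 7↦3, 8↦10, 9↦10, 10↦3]  zeros at y ∈ {0, 6}
  x = 7: [0↦8, 1↦9, 2↦3, 3↦1, 4↦3, 5↦9, 6↦8, 7↦0, 8↦7, 9↦7, 10↦0]  zeros at y ∈ {7, 10}
  x = 8: [0↦1, 1↦2, 2↦7, 3↦5, 4↦7, 5↦2, 6↦1, 7↦4, 8↦0, 9↦0, 10↦4]  zeros at y ∈ {8, 9}
  x = 9: [0↦1, 1↦2, 2↦7, 3↦5, 4↦7, 5↦2, 6↦1, 7↦4, 8↦0, 9↦0, 10↦4]  zeros at y ∈ {8, 9}
  x = 10: [0↦8, 1↦9, 2↦3, 3↦1, 4↦3, 5↦9, 6↦8, 7↦0, 8↦7, 9↦7, 10↦0]  zeros at y ∈ {7, 10}
Collecting zeros: affine points = {(0, 0), (0, 6), (1, 1), (1, 5), (2, 2), (2, 4), (3, 3), (4, 2), (4, 4), (5, 1), (5, 5), (6, 0), (6, 6), (7, 7), (7, 10), (8, 8), (8, 9), (9, 8), (9, 9), (10, 7), (10, 10)}.
Total count |C(F_11)_aff| = 21.


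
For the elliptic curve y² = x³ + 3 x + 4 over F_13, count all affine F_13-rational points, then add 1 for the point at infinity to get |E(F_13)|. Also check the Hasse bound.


Affine points = {(0, 2), (0, 11), (3, 1), (3, 12), (5, 1), (5, 12), (6, 2), (6, 11), (7, 2), (7, 11), (11, 4), (11, 9), (12, 0)}; affine count = 13; |E(F_13)| = 14.

Discriminant check: Δ ∝ 4a³ + 27b² = 4·3³ + 27·4² = 4·27 + 27·16 ≡ 7 (mod 13). Nonzero ⇒ E is nonsingular.
For each x ∈ F_13, compute rhs = x³ + 3·x + 4 mod 13, then count y ∈ F_13 with y² ≡ rhs.
  x = 0: rhs = 4, matching y values: 2, 11 (2 points).
  x = 1: rhs = 8, matching y values: none (0 points).
  x = 2: rhs = 5, matching y values: none (0 points).
  x = 3: rhs = 1, matching y values: 1, 12 (2 points).
  x = 4: rhs = 2, matching y values: none (0 points).
  x = 5: rhs = 1, matching y values: 1, 12 (2 points).
  x = 6: rhs = 4, matching y values: 2, 11 (2 points).
  x = 7: rhs = 4, matching y values: 2, 11 (2 points).
  x = 8: rhs = 7, matching y values: none (0 points).
  x = 9: rhs = 6, matching y values: none (0 points).
  x = 10: rhs = 7, matching y values: none (0 points).
  x = 11: rhs = 3, matching y values: 4, 9 (2 points).
  x = 12: rhs = 0, matching y values: 0 (1 points).
Total affine count: 13.
Full point count |E(F_13)| = 13 + 1 = 14.
Hasse bound: |14 − (13+1)| = |0| = 0 ≤ 2√13 ≈ 7.2111 ✓.


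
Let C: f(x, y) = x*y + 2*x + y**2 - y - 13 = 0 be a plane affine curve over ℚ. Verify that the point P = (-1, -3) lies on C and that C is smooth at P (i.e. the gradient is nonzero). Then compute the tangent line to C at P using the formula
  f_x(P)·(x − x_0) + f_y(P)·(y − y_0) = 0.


Tangent line at P: -x - 8*y - 25 = 0.

Step 1: f(-1, -3) = 0, so P lies on C.
Step 2: partial derivatives
  f_x(x, y) = y + 2, f_y(x, y) = x + 2*y - 1.
  f_x(P) = -1, f_y(P) = -8 (gradient nonzero, so P is smooth).
Step 3: tangent line at P: -1·(x − -1) + -8·(y − -3) = 0.
Expanding: -x - 8*y - 25 = 0.


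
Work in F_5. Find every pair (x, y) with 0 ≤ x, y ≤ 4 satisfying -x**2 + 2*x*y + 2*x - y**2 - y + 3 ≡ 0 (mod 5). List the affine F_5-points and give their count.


Affine F_5-points: {(2, 1), (2, 2), (3, 0), (4, 0), (4, 2)}; count = 5.

For each of the 25 pairs (x, y) ∈ F_5², evaluate f(x, y) mod 5. Record the zeros.
  x = 0: [0↦3, 1↦1, 2↦2, 3↦1, 4↦3]  zeros at y ∈ ∅
  x = 1: [0↦4, 1↦4, 2↦2, 3↦3, 4↦2]  zeros at y ∈ ∅
  x = 2: [0↦3, 1↦0, 2↦0, 3↦3, 4↦4]  zeros at y ∈ {1, 2}
  x = 3: [0↦0, 1↦4, 2↦1, 3↦1, 4↦4]  zeros at y ∈ {0}
  x = 4: [0↦0, 1↦1, 2↦0, 3↦2, 4↦2]  zeros at y ∈ {0, 2}
Collecting zeros: affine points = {(2, 1), (2, 2), (3, 0), (4, 0), (4, 2)}.
Total count |C(F_5)_aff| = 5.


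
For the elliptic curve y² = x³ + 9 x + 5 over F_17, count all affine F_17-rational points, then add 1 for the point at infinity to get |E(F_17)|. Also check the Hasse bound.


Affine points = {(1, 7), (1, 10), (3, 5), (3, 12), (9, 4), (9, 13), (14, 6), (14, 11), (15, 8), (15, 9)}; affine count = 10; |E(F_17)| = 11.

Discriminant check: Δ ∝ 4a³ + 27b² = 4·9³ + 27·5² = 4·729 + 27·25 ≡ 4 (mod 17). Nonzero ⇒ E is nonsingular.
For each x ∈ F_17, compute rhs = x³ + 9·x + 5 mod 17, then count y ∈ F_17 with y² ≡ rhs.
  x = 0: rhs = 5, matching y values: none (0 points).
  x = 1: rhs = 15, matching y values: 7, 10 (2 points).
  x = 2: rhs = 14, matching y values: none (0 points).
  x = 3: rhs = 8, matching y values: 5, 12 (2 points).
  x = 4: rhs = 3, matching y values: none (0 points).
  x = 5: rhs = 5, matching y values: none (0 points).
  x = 6: rhs = 3, matching y values: none (0 points).
  x = 7: rhs = 3, matching y values: none (0 points).
  x = 8: rhs = 11, matching y values: none (0 points).
  x = 9: rhs = 16, matching y values: 4, 13 (2 points).
  x = 10: rhs = 7, matching y values: none (0 points).
  x = 11: rhs = 7, matching y values: none (0 points).
  x = 12: rhs = 5, matching y values: none (0 points).
  x = 13: rhs = 7, matching y values: none (0 points).
  x = 14: rhs = 2, matching y values: 6, 11 (2 points).
  x = 15: rhs = 13, matching y values: 8, 9 (2 points).
  x = 16: rhs = 12, matching y values: none (0 points).
Total affine count: 10.
Full point count |E(F_17)| = 10 + 1 = 11.
Hasse bound: |11 − (17+1)| = |-7| = 7 ≤ 2√17 ≈ 8.2462 ✓.


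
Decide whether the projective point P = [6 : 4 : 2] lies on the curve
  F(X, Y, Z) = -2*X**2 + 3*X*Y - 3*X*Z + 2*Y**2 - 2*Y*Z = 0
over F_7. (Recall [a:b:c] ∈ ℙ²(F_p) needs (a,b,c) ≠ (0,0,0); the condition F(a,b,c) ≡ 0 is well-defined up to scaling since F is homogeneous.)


F(6,4,2) ≡ 1 (mod 7); P is NOT on the curve.

Evaluate F(6, 4, 2) term-by-term (mod 7).
  -2*X**2 ↦ -2·36·1·1 = -72
  3*X*Y ↦ 3·6·4·1 = 72
  -3*X*Z ↦ -3·6·1·2 = -36
  2*Y**2 ↦ 2·1·16·1 = 32
  -2*Y*Z ↦ -2·1·4·2 = -16
Sum: F(6, 4, 2) = (-72) + (72) + (-36) + (32) + (-16) = -20.
Reducing mod 7: -20 ≡ 1 (mod 7).
Since F(a, b, c) ≡ 1 ≠ 0 (mod 7), P does NOT lie on the curve.


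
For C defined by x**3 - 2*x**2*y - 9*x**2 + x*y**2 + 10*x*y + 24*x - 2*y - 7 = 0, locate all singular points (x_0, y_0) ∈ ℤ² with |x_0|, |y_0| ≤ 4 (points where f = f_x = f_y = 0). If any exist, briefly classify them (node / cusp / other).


Singular points: {(1, -3)}; classification: cusp.

Compute partial derivatives:
  f_x = 3*x**2 - 4*x*y - 18*x + y**2 + 10*y + 24.
  f_y = -2*x**2 + 2*x*y + 10*x - 2.
Scan x_0 ∈ {−4, ..., 4}. For each x_0, f_y(x_0, y) is a polynomial in y; find its integer roots y ∈ {−4, ..., 4}, then test f_x and f at those candidates.
  x = -4: f_y(-4, y) = -8*y - 74; no integer root y with |y| ≤ 4.
  x = -3: f_y(-3, y) = -6*y - 50; no integer root y with |y| ≤ 4.
  x = -2: f_y(-2, y) = -4*y - 30; no integer root y with |y| ≤ 4.
  x = -1: f_y(-1, y) = -2*y - 14; no integer root y with |y| ≤ 4.
  x = 0: f_y(0, y) = -2; no integer root y with |y| ≤ 4.
  x = 1: f_y(1, y) = 2*y + 6; vanishes at y ∈ {-3}. (1, -3): f_x = 0, f = 0 — SINGULAR.
  x = 2: f_y(2, y) = 4*y + 10; no integer root y with |y| ≤ 4.
  x = 3: f_y(3, y) = 6*y + 10; no integer root y with |y| ≤ 4.
  x = 4: f_y(4, y) = 8*y + 6; no integer root y with |y| ≤ 4.
Only singular point on the grid: (1, -3).
Classify: substitute x = 1 + u, y = -3 + v and expand: f = u**3 - 2*u**2*v + u*v**2 + v**2.
No constant or linear terms (consistent with a singular point). Quadratic part: v**2. Cubic part: u**3 - 2*u**2*v + u*v**2.
The quadratic part v**2 is a perfect square, so there is a single (double) tangent line v = 0, i.e. y = -3. Restricting the cubic part to that line (v = 0) leaves u**3 ≠ 0, so f is not divisible by v and the branch is v² ≈ -u**3 to lowest order — this is a cusp.
Classification: cusp.


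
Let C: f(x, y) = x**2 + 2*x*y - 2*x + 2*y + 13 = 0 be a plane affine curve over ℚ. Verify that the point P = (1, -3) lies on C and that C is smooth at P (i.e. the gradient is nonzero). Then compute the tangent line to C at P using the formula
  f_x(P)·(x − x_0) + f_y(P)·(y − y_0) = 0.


Tangent line at P: -6*x + 4*y + 18 = 0.

Step 1: f(1, -3) = 0, so P lies on C.
Step 2: partial derivatives
  f_x(x, y) = 2*x + 2*y - 2, f_y(x, y) = 2*x + 2.
  f_x(P) = -6, f_y(P) = 4 (gradient nonzero, so P is smooth).
Step 3: tangent line at P: -6·(x − 1) + 4·(y − -3) = 0.
Expanding: -6*x + 4*y + 18 = 0.


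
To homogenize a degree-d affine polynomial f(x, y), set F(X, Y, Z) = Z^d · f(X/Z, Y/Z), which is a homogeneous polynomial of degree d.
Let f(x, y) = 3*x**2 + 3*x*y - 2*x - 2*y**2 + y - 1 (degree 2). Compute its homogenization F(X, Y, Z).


F(X, Y, Z) = 3*X**2 + 3*X*Y - 2*X*Z - 2*Y**2 + Y*Z - Z**2

deg(f) = 2.
Substitute x = X/Z, y = Y/Z into f, then multiply by Z^2.
  monomial 3·x^2·y^0 ↦ 3·X^2·Y^0·Z^0.
  monomial 3·x^1·y^1 ↦ 3·X^1·Y^1·Z^0.
  monomial -2·x^1·y^0 ↦ -2·X^1·Y^0·Z^1.
  monomial -2·x^0·y^2 ↦ -2·X^0·Y^2·Z^0.
  monomial 1·x^0·y^1 ↦ 1·X^0·Y^1·Z^1.
  monomial -1·x^0·y^0 ↦ -1·X^0·Y^0·Z^2.
Collecting: F(X, Y, Z) = 3*X**2 + 3*X*Y - 2*X*Z - 2*Y**2 + Y*Z - Z**2.


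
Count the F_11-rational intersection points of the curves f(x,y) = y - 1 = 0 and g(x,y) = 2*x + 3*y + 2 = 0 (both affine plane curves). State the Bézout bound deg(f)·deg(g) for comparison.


Common zeros: {(3, 1)}; count = 1; Bézout bound = 1.

deg(f) = 1, deg(g) = 1, so Bézout bound = 1.
Scan x ∈ F_11. For each x, list the y ∈ F_11 with f(x, y) ≡ 0 and those with g(x, y) ≡ 0 (mod 11); the common zeros in that column are the intersection.
  x = 0: f ≡ 0 at y ∈ {1}; g ≡ 0 at y ∈ {3}; common: ∅.
  x = 1: f ≡ 0 at y ∈ {1}; g ≡ 0 at y ∈ {6}; common: ∅.
  x = 2: f ≡ 0 at y ∈ {1}; g ≡ 0 at y ∈ {9}; common: ∅.
  x = 3: f ≡ 0 at y ∈ {1}; g ≡ 0 at y ∈ {1}; common: {1}.
  x = 4: f ≡ 0 at y ∈ {1}; g ≡ 0 at y ∈ {4}; common: ∅.
  x = 5: f ≡ 0 at y ∈ {1}; g ≡ 0 at y ∈ {7}; common: ∅.
  x = 6: f ≡ 0 at y ∈ {1}; g ≡ 0 at y ∈ {10}; common: ∅.
  x = 7: f ≡ 0 at y ∈ {1}; g ≡ 0 at y ∈ {2}; common: ∅.
  x = 8: f ≡ 0 at y ∈ {1}; g ≡ 0 at y ∈ {5}; common: ∅.
  x = 9: f ≡ 0 at y ∈ {1}; g ≡ 0 at y ∈ {8}; common: ∅.
  x = 10: f ≡ 0 at y ∈ {1}; g ≡ 0 at y ∈ {0}; common: ∅.
Collecting: common zeros = {(3, 1)}, so the count is 1.
Comparison with the Bézout bound: 1 ≤ 1 = deg(f)·deg(g), as expected for curves with no common component (the bound is attained).


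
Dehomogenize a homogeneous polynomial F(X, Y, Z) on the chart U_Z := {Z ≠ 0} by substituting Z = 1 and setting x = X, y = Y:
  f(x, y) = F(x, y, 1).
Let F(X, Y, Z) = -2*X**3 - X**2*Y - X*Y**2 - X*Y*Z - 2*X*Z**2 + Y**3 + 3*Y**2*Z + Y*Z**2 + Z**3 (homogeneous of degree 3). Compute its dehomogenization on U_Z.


f(x, y) = -2*x**3 - x**2*y - x*y**2 - x*y - 2*x + y**3 + 3*y**2 + y + 1

On U_Z we set Z = 1. Each monomial c·X^i·Y^j·Z^k in F becomes c·x^i·y^j·1^k = c·x^i·y^j.
Substituting Z = 1: F(X, Y, 1) = -2*x**3 - x**2*y - x*y**2 - x*y - 2*x + y**3 + 3*y**2 + y + 1.
Note: deg(f) ≤ deg(F) = 3; strict inequality happens when F is divisible by Z (lost terms).


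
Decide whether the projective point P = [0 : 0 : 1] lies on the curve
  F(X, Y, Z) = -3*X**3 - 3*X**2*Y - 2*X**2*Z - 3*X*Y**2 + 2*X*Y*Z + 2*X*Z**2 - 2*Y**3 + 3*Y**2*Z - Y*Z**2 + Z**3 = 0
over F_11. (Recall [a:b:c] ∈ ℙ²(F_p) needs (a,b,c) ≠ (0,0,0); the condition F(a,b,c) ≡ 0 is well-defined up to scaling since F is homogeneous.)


F(0,0,1) ≡ 1 (mod 11); P is NOT on the curve.

Evaluate F(0, 0, 1) term-by-term (mod 11).
  -3*X**3 ↦ -3·0·1·1 = 0
  -3*X**2*Y ↦ -3·0·0·1 = 0
  -2*X**2*Z ↦ -2·0·1·1 = 0
  -3*X*Y**2 ↦ -3·0·0·1 = 0
  2*X*Y*Z ↦ 2·0·0·1 = 0
  2*X*Z**2 ↦ 2·0·1·1 = 0
  -2*Y**3 ↦ -2·1·0·1 = 0
  3*Y**2*Z ↦ 3·1·0·1 = 0
  -Y*Z**2 ↦ -1·1·0·1 = 0
  Z**3 ↦ 1·1·1·1 = 1
Sum: F(0, 0, 1) = (0) + (0) + (0) + (0) + (0) + (0) + (0) + (0) + (0) + (1) = 1.
Reducing mod 11: 1 ≡ 1 (mod 11).
Since F(a, b, c) ≡ 1 ≠ 0 (mod 11), P does NOT lie on the curve.


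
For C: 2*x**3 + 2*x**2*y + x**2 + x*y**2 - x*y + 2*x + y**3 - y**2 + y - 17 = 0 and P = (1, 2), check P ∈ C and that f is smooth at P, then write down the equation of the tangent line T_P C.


Tangent line at P: 20*x + 14*y - 48 = 0.

Step 1: f(1, 2) = 0, so P lies on C.
Step 2: partial derivatives
  f_x(x, y) = 6*x**2 + 4*x*y + 2*x + y**2 - y + 2, f_y(x, y) = 2*x**2 + 2*x*y - x + 3*y**2 - 2*y + 1.
  f_x(P) = 20, f_y(P) = 14 (gradient nonzero, so P is smooth).
Step 3: tangent line at P: 20·(x − 1) + 14·(y − 2) = 0.
Expanding: 20*x + 14*y - 48 = 0.


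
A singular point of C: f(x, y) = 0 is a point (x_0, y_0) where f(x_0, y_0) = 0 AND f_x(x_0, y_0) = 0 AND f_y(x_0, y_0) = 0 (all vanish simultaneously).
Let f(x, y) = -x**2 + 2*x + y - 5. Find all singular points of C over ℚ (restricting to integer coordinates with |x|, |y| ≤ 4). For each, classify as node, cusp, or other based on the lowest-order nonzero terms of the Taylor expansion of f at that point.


No singular points in the scanned grid; C is smooth there.

Compute partial derivatives:
  f_x = 2 - 2*x.
  f_y = 1.
f_y = 1 is a nonzero constant, so f_y never vanishes: no point (x, y) can satisfy f = f_x = f_y = 0. In particular no (x, y) ∈ {−4, ..., 4}² is singular; the curve is smooth.


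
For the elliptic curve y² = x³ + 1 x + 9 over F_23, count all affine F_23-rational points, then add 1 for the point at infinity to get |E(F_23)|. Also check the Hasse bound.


Affine points = {(0, 3), (0, 20), (3, 4), (3, 19), (4, 10), (4, 13), (5, 1), (5, 22), (6, 1), (6, 22), (8, 0), (12, 1), (12, 22), (15, 8), (15, 15), (16, 2), (16, 21), (20, 5), (20, 18)}; affine count = 19; |E(F_23)| = 20.

Discriminant check: Δ ∝ 4a³ + 27b² = 4·1³ + 27·9² = 4·1 + 27·81 ≡ 6 (mod 23). Nonzero ⇒ E is nonsingular.
For each x ∈ F_23, compute rhs = x³ + 1·x + 9 mod 23, then count y ∈ F_23 with y² ≡ rhs.
  x = 0: rhs = 9, matching y values: 3, 20 (2 points).
  x = 1: rhs = 11, matching y values: none (0 points).
  x = 2: rhs = 19, matching y values: none (0 points).
  x = 3: rhs = 16, matching y values: 4, 19 (2 points).
  x = 4: rhs = 8, matching y values: 10, 13 (2 points).
  x = 5: rhs = 1, matching y values: 1, 22 (2 points).
  x = 6: rhs = 1, matching y values: 1, 22 (2 points).
  x = 7: rhs = 14, matching y values: none (0 points).
  x = 8: rhs = 0, matching y values: 0 (1 points).
  x = 9: rhs = 11, matching y values: none (0 points).
  x = 10: rhs = 7, matching y values: none (0 points).
  x = 11: rhs = 17, matching y values: none (0 points).
  x = 12: rhs = 1, matching y values: 1, 22 (2 points).
  x = 13: rhs = 11, matching y values: none (0 points).
  x = 14: rhs = 7, matching y values: none (0 points).
  x = 15: rhs = 18, matching y values: 8, 15 (2 points).
  x = 16: rhs = 4, matching y values: 2, 21 (2 points).
  x = 17: rhs = 17, matching y values: none (0 points).
  x = 18: rhs = 17, matching y values: none (0 points).
  x = 19: rhs = 10, matching y values: none (0 points).
  x = 20: rhs = 2, matching y values: 5, 18 (2 points).
  x = 21: rhs = 22, matching y values: none (0 points).
  x = 22: rhs = 7, matching y values: none (0 points).
Total affine count: 19.
Full point count |E(F_23)| = 19 + 1 = 20.
Hasse bound: |20 − (23+1)| = |-4| = 4 ≤ 2√23 ≈ 9.5917 ✓.


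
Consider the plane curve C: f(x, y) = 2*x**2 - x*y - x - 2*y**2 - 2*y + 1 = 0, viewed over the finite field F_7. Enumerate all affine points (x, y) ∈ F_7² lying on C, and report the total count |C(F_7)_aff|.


Affine F_7-points: {(1, 4), (1, 5), (2, 0), (2, 5), (4, 1), (4, 3), (5, 3), (5, 4)}; count = 8.

For each of the 49 pairs (x, y) ∈ F_7², evaluate f(x, y) mod 7. Record the zeros.
  x = 0: [0↦1, 1↦4, 2↦3, 3↦5, 4↦3, 5↦4, 6↦1]  zeros at y ∈ ∅
  x = 1: [0↦2, 1↦4, 2↦2, 3↦3, 4↦0, 5↦0, 6↦3]  zeros at y ∈ {4, 5}
  x = 2: [0↦0, 1↦1, 2↦5, 3↦5, 4↦1, 5↦0, 6↦2]  zeros at y ∈ {0, 5}
  x = 3: [0↦2, 1↦2, 2↦5, 3↦4, 4↦6, 5↦4, 6↦5]  zeros at y ∈ ∅
  x = 4: [0↦1, 1↦0, 2↦2, 3↦0, 4↦1, 5↦5, 6↦5]  zeros at y ∈ {1, 3}
  x = 5: [0↦4, 1↦2, 2↦3, 3↦0, 4↦0, 5↦3, 6↦2]  zeros at y ∈ {3, 4}
  x = 6: [0↦4, 1↦1, 2↦1, 3↦4, 4↦3, 5↦5, 6↦3]  zeros at y ∈ ∅
Collecting zeros: affine points = {(1, 4), (1, 5), (2, 0), (2, 5), (4, 1), (4, 3), (5, 3), (5, 4)}.
Total count |C(F_7)_aff| = 8.


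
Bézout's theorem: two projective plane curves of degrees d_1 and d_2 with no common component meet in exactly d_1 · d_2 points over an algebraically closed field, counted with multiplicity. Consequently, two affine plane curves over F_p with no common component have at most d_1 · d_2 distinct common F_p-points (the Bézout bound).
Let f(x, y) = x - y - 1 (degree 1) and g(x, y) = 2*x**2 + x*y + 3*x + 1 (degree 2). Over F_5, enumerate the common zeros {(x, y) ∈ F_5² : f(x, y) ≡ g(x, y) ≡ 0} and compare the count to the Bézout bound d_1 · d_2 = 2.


Common zeros: ∅; count = 0; Bézout bound = 2.

deg(f) = 1, deg(g) = 2, so Bézout bound = 2.
Scan x ∈ F_5. For each x, list the y ∈ F_5 with f(x, y) ≡ 0 and those with g(x, y) ≡ 0 (mod 5); the common zeros in that column are the intersection.
  x = 0: f ≡ 0 at y ∈ {4}; g ≡ 0 at y ∈ ∅; common: ∅.
  x = 1: f ≡ 0 at y ∈ {0}; g ≡ 0 at y ∈ {4}; common: ∅.
  x = 2: f ≡ 0 at y ∈ {1}; g ≡ 0 at y ∈ {0}; common: ∅.
  x = 3: f ≡ 0 at y ∈ {2}; g ≡ 0 at y ∈ {4}; common: ∅.
  x = 4: f ≡ 0 at y ∈ {3}; g ≡ 0 at y ∈ {0}; common: ∅.
Collecting: common zeros = ∅, so the count is 0.
Comparison with the Bézout bound: 0 ≤ 2 = deg(f)·deg(g), as expected for curves with no common component (the affine F_5-count falls short of the bound because intersections may lie at infinity, over extension fields, or carry multiplicity).


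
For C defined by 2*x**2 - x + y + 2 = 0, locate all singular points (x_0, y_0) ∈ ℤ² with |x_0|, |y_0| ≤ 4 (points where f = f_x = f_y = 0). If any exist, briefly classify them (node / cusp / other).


No singular points in the scanned grid; C is smooth there.

Compute partial derivatives:
  f_x = 4*x - 1.
  f_y = 1.
f_y = 1 is a nonzero constant, so f_y never vanishes: no point (x, y) can satisfy f = f_x = f_y = 0. In particular no (x, y) ∈ {−4, ..., 4}² is singular; the curve is smooth.


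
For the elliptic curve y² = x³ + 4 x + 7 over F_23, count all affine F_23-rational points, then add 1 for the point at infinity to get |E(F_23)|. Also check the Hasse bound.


Affine points = {(1, 9), (1, 14), (2, 0), (3, 0), (4, 8), (4, 15), (9, 6), (9, 17), (10, 9), (10, 14), (11, 5), (11, 18), (12, 9), (12, 14), (13, 5), (13, 18), (14, 1), (14, 22), (16, 2), (16, 21), (18, 0), (22, 5), (22, 18)}; affine count = 23; |E(F_23)| = 24.

Discriminant check: Δ ∝ 4a³ + 27b² = 4·4³ + 27·7² = 4·64 + 27·49 ≡ 15 (mod 23). Nonzero ⇒ E is nonsingular.
For each x ∈ F_23, compute rhs = x³ + 4·x + 7 mod 23, then count y ∈ F_23 with y² ≡ rhs.
  x = 0: rhs = 7, matching y values: none (0 points).
  x = 1: rhs = 12, matching y values: 9, 14 (2 points).
  x = 2: rhs = 0, matching y values: 0 (1 points).
  x = 3: rhs = 0, matching y values: 0 (1 points).
  x = 4: rhs = 18, matching y values: 8, 15 (2 points).
  x = 5: rhs = 14, matching y values: none (0 points).
  x = 6: rhs = 17, matching y values: none (0 points).
  x = 7: rhs = 10, matching y values: none (0 points).
  x = 8: rhs = 22, matching y values: none (0 points).
  x = 9: rhs = 13, matching y values: 6, 17 (2 points).
  x = 10: rhs = 12, matching y values: 9, 14 (2 points).
  x = 11: rhs = 2, matching y values: 5, 18 (2 points).
  x = 12: rhs = 12, matching y values: 9, 14 (2 points).
  x = 13: rhs = 2, matching y values: 5, 18 (2 points).
  x = 14: rhs = 1, matching y values: 1, 22 (2 points).
  x = 15: rhs = 15, matching y values: none (0 points).
  x = 16: rhs = 4, matching y values: 2, 21 (2 points).
  x = 17: rhs = 20, matching y values: none (0 points).
  x = 18: rhs = 0, matching y values: 0 (1 points).
  x = 19: rhs = 19, matching y values: none (0 points).
  x = 20: rhs = 14, matching y values: none (0 points).
  x = 21: rhs = 14, matching y values: none (0 points).
  x = 22: rhs = 2, matching y values: 5, 18 (2 points).
Total affine count: 23.
Full point count |E(F_23)| = 23 + 1 = 24.
Hasse bound: |24 − (23+1)| = |0| = 0 ≤ 2√23 ≈ 9.5917 ✓.


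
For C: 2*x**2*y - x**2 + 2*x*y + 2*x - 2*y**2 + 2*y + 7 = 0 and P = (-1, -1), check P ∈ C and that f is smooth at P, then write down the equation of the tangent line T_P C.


Tangent line at P: 6*x + 6*y + 12 = 0.

Step 1: f(-1, -1) = 0, so P lies on C.
Step 2: partial derivatives
  f_x(x, y) = 4*x*y - 2*x + 2*y + 2, f_y(x, y) = 2*x**2 + 2*x - 4*y + 2.
  f_x(P) = 6, f_y(P) = 6 (gradient nonzero, so P is smooth).
Step 3: tangent line at P: 6·(x − -1) + 6·(y − -1) = 0.
Expanding: 6*x + 6*y + 12 = 0.


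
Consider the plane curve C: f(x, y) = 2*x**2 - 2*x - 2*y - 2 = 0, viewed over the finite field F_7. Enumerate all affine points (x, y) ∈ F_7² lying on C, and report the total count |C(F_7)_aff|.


Affine F_7-points: {(0, 6), (1, 6), (2, 1), (3, 5), (4, 4), (5, 5), (6, 1)}; count = 7.

For each of the 49 pairs (x, y) ∈ F_7², evaluate f(x, y) mod 7. Record the zeros.
  x = 0: [0↦5, 1↦3, 2↦1, 3↦6, 4↦4, 5↦2, 6↦0]  zeros at y ∈ {6}
  x = 1: [0↦5, 1↦3, 2↦1, 3↦6, 4↦4, 5↦2, 6↦0]  zeros at y ∈ {6}
  x = 2: [0↦2, 1↦0, 2↦5, 3↦3, 4↦1, 5↦6, 6↦4]  zeros at y ∈ {1}
  x = 3: [0↦3, 1↦1, 2↦6, 3↦4, 4↦2, 5↦0, 6↦5]  zeros at y ∈ {5}
  x = 4: [0↦1, 1↦6, 2↦4, 3↦2, 4↦0, 5↦5, 6↦3]  zeros at y ∈ {4}
  x = 5: [0↦3, 1↦1, 2↦6, 3↦4, 4↦2, 5↦0, 6↦5]  zeros at y ∈ {5}
  x = 6: [0↦2, 1↦0, 2↦5, 3↦3, 4↦1, 5↦6, 6↦4]  zeros at y ∈ {1}
Collecting zeros: affine points = {(0, 6), (1, 6), (2, 1), (3, 5), (4, 4), (5, 5), (6, 1)}.
Total count |C(F_7)_aff| = 7.


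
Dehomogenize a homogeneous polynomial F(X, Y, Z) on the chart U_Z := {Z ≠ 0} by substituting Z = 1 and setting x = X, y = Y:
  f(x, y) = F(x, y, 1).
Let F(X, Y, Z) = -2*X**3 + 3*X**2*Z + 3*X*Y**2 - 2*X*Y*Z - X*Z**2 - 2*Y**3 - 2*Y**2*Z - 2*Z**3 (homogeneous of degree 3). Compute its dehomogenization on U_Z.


f(x, y) = -2*x**3 + 3*x**2 + 3*x*y**2 - 2*x*y - x - 2*y**3 - 2*y**2 - 2

On U_Z we set Z = 1. Each monomial c·X^i·Y^j·Z^k in F becomes c·x^i·y^j·1^k = c·x^i·y^j.
Substituting Z = 1: F(X, Y, 1) = -2*x**3 + 3*x**2 + 3*x*y**2 - 2*x*y - x - 2*y**3 - 2*y**2 - 2.
Note: deg(f) ≤ deg(F) = 3; strict inequality happens when F is divisible by Z (lost terms).


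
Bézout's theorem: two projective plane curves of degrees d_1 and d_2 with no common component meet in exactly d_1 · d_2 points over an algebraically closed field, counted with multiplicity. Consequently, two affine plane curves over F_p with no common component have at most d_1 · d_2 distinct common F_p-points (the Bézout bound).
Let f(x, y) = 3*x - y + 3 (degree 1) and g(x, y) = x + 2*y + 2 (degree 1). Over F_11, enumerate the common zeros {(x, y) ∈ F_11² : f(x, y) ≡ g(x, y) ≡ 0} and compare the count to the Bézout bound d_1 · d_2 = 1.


Common zeros: {(2, 9)}; count = 1; Bézout bound = 1.

deg(f) = 1, deg(g) = 1, so Bézout bound = 1.
Scan x ∈ F_11. For each x, list the y ∈ F_11 with f(x, y) ≡ 0 and those with g(x, y) ≡ 0 (mod 11); the common zeros in that column are the intersection.
  x = 0: f ≡ 0 at y ∈ {3}; g ≡ 0 at y ∈ {10}; common: ∅.
  x = 1: f ≡ 0 at y ∈ {6}; g ≡ 0 at y ∈ {4}; common: ∅.
  x = 2: f ≡ 0 at y ∈ {9}; g ≡ 0 at y ∈ {9}; common: {9}.
  x = 3: f ≡ 0 at y ∈ {1}; g ≡ 0 at y ∈ {3}; common: ∅.
  x = 4: f ≡ 0 at y ∈ {4}; g ≡ 0 at y ∈ {8}; common: ∅.
  x = 5: f ≡ 0 at y ∈ {7}; g ≡ 0 at y ∈ {2}; common: ∅.
  x = 6: f ≡ 0 at y ∈ {10}; g ≡ 0 at y ∈ {7}; common: ∅.
  x = 7: f ≡ 0 at y ∈ {2}; g ≡ 0 at y ∈ {1}; common: ∅.
  x = 8: f ≡ 0 at y ∈ {5}; g ≡ 0 at y ∈ {6}; common: ∅.
  x = 9: f ≡ 0 at y ∈ {8}; g ≡ 0 at y ∈ {0}; common: ∅.
  x = 10: f ≡ 0 at y ∈ {0}; g ≡ 0 at y ∈ {5}; common: ∅.
Collecting: common zeros = {(2, 9)}, so the count is 1.
Comparison with the Bézout bound: 1 ≤ 1 = deg(f)·deg(g), as expected for curves with no common component (the bound is attained).


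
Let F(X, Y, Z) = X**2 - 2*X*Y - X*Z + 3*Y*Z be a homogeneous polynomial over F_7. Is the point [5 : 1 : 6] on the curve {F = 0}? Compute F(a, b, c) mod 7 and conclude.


F(5,1,6) ≡ 3 (mod 7); P is NOT on the curve.

Evaluate F(5, 1, 6) term-by-term (mod 7).
  X**2 ↦ 1·25·1·1 = 25
  -2*X*Y ↦ -2·5·1·1 = -10
  -X*Z ↦ -1·5·1·6 = -30
  3*Y*Z ↦ 3·1·1·6 = 18
Sum: F(5, 1, 6) = (25) + (-10) + (-30) + (18) = 3.
Reducing mod 7: 3 ≡ 3 (mod 7).
Since F(a, b, c) ≡ 3 ≠ 0 (mod 7), P does NOT lie on the curve.


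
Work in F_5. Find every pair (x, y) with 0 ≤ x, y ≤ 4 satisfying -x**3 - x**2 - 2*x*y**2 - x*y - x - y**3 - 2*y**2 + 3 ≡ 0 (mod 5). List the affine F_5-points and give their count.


Affine F_5-points: {(0, 1), (1, 0), (2, 1), (3, 4), (4, 3)}; count = 5.

For each of the 25 pairs (x, y) ∈ F_5², evaluate f(x, y) mod 5. Record the zeros.
  x = 0: [0↦3, 1↦0, 2↦2, 3↦3, 4↦2]  zeros at y ∈ {1}
  x = 1: [0↦0, 1↦4, 2↦4, 3↦4, 4↦3]  zeros at y ∈ {0}
  x = 2: [0↦4, 1↦0, 2↦3, 3↦2, 4↦1]  zeros at y ∈ {1}
  x = 3: [0↦4, 1↦2, 2↦3, 3↦1, 4↦0]  zeros at y ∈ {4}
  x = 4: [0↦4, 1↦4, 2↦3, 3↦0, 4↦4]  zeros at y ∈ {3}
Collecting zeros: affine points = {(0, 1), (1, 0), (2, 1), (3, 4), (4, 3)}.
Total count |C(F_5)_aff| = 5.


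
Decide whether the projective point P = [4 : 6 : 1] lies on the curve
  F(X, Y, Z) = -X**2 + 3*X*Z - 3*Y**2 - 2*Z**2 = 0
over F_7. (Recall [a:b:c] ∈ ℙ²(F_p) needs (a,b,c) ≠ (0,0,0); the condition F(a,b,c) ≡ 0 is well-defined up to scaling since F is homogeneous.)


F(4,6,1) ≡ 5 (mod 7); P is NOT on the curve.

Evaluate F(4, 6, 1) term-by-term (mod 7).
  -X**2 ↦ -1·16·1·1 = -16
  3*X*Z ↦ 3·4·1·1 = 12
  -3*Y**2 ↦ -3·1·36·1 = -108
  -2*Z**2 ↦ -2·1·1·1 = -2
Sum: F(4, 6, 1) = (-16) + (12) + (-108) + (-2) = -114.
Reducing mod 7: -114 ≡ 5 (mod 7).
Since F(a, b, c) ≡ 5 ≠ 0 (mod 7), P does NOT lie on the curve.


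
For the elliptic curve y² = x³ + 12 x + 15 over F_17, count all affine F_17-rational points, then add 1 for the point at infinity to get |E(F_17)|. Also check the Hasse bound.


Affine points = {(0, 7), (0, 10), (2, 8), (2, 9), (4, 5), (4, 12), (5, 8), (5, 9), (7, 0), (9, 6), (9, 11), (10, 8), (10, 9), (11, 4), (11, 13), (12, 0), (15, 0), (16, 6), (16, 11)}; affine count = 19; |E(F_17)| = 20.

Discriminant check: Δ ∝ 4a³ + 27b² = 4·12³ + 27·15² = 4·1728 + 27·225 ≡ 16 (mod 17). Nonzero ⇒ E is nonsingular.
For each x ∈ F_17, compute rhs = x³ + 12·x + 15 mod 17, then count y ∈ F_17 with y² ≡ rhs.
  x = 0: rhs = 15, matching y values: 7, 10 (2 points).
  x = 1: rhs = 11, matching y values: none (0 points).
  x = 2: rhs = 13, matching y values: 8, 9 (2 points).
  x = 3: rhs = 10, matching y values: none (0 points).
  x = 4: rhs = 8, matching y values: 5, 12 (2 points).
  x = 5: rhs = 13, matching y values: 8, 9 (2 points).
  x = 6: rhs = 14, matching y values: none (0 points).
  x = 7: rhs = 0, matching y values: 0 (1 points).
  x = 8: rhs = 11, matching y values: none (0 points).
  x = 9: rhs = 2, matching y values: 6, 11 (2 points).
  x = 10: rhs = 13, matching y values: 8, 9 (2 points).
  x = 11: rhs = 16, matching y values: 4, 13 (2 points).
  x = 12: rhs = 0, matching y values: 0 (1 points).
  x = 13: rhs = 5, matching y values: none (0 points).
  x = 14: rhs = 3, matching y values: none (0 points).
  x = 15: rhs = 0, matching y values: 0 (1 points).
  x = 16: rhs = 2, matching y values: 6, 11 (2 points).
Total affine count: 19.
Full point count |E(F_17)| = 19 + 1 = 20.
Hasse bound: |20 − (17+1)| = |2| = 2 ≤ 2√17 ≈ 8.2462 ✓.
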